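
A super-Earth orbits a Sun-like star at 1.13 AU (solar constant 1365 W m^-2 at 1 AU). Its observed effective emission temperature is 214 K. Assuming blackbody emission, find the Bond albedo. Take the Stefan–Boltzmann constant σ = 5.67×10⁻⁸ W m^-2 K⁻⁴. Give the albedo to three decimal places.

By the inverse-square law, S = 1365/1.13² = 1069 W m^-2.
Energy balance: S(1−α)/4 = σT⁴, so 1−α = 4σT⁴/S.
σT⁴ = 118.9 W m^-2, so 4σT⁴ = 475.7 W m^-2.
Hence α = 1 − 475.7/1069 = 0.5550.

0.555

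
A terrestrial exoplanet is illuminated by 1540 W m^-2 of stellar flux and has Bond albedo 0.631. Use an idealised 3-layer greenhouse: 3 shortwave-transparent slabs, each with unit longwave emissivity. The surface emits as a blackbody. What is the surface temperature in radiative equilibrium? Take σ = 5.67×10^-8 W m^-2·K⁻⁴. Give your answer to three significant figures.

316 K

OLR = S(1−α)/4 = 142.1 W m^-2; the top layer radiates at T_e = 223.7 K.
For an N-layer opaque stack, T_s⁴ = (N+1)T_e⁴, hence T_s = (4)^(1/4)×223.7 K = 316.4 K.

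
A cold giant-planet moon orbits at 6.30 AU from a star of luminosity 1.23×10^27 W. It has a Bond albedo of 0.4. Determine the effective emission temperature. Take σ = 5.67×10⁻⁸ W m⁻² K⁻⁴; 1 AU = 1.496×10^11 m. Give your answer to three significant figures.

131 K

d = 6.30 × 1.496×10^11 m = 9.425×10^11 m.
Flux at the orbit: S = L/(4πd²) = 1.23×10^27/(4π·(9.42×10^11)²) = 110.2 W m⁻².
Absorbed flux (global mean): S(1−α)/4 = 110.2·0.6/4 = 16.53 W m⁻².
In equilibrium σT⁴ equals this, so T = 130.7 K.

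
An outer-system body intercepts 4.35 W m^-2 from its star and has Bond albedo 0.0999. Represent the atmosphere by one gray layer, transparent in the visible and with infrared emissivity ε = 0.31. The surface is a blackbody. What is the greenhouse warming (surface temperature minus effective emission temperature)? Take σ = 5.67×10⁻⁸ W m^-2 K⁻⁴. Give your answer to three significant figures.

2.77 K

The planet radiates to space at T_e = [S(1−α)/(4σ)]^(1/4) = 64.46 K.
For a single slab of emissivity ε, T_s⁴ = 2T_e⁴/(2−ε); thus T_s = 64.46·(1.183)^(1/4) = 67.23 K.
Greenhouse warming: T_s − T_e = 2.772 K.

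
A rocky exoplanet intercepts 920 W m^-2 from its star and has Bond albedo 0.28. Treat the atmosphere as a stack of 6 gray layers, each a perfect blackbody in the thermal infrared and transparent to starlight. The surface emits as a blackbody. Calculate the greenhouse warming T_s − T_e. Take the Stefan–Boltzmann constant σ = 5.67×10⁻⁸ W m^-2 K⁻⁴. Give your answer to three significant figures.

146 K

The effective emission temperature is T_e = [S(1−α)/(4σ)]^¼ = 232.5 K.
Surface: T_s = (7)^¼·T_e = 378.1 K.
Warming: T_s − T_e = 145.7 K.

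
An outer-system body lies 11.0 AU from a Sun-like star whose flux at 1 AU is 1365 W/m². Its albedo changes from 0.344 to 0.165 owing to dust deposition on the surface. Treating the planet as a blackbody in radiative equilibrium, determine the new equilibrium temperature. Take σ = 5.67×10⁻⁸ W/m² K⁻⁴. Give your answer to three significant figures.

80.3 K

By the inverse-square law, S = 1365/11.0² = 11.28 W/m².
New equilibrium: T₂ = [(1−0.165)·11.28/(4σ)]^(1/4) = 80.28 K.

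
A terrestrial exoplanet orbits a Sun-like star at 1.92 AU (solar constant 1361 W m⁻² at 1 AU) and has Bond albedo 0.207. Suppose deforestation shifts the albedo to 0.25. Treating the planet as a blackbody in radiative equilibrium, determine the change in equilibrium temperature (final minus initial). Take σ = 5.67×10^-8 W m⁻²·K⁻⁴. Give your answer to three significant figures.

-2.62 K

Irradiance scales as 1/d², so S = 1361 W m⁻² × (1/1.92)² = 369.2 W m⁻².
Initial: T₁ = [S(1−0.207)/(4σ)]^(1/4) = 189.5 K.
With α = 0.25, T₂ = 186.9 K.
Change: 186.9 − 189.5 = -2.624 K.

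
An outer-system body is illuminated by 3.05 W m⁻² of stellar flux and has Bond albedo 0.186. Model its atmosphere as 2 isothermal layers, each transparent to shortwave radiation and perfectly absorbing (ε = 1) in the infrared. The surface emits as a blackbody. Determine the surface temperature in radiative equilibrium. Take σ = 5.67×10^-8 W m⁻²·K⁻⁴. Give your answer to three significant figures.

75.7 K

The effective emission temperature is T_e = [S(1−α)/(4σ)]^¼ = 57.52 K.
For an N-layer opaque stack, T_s⁴ = (N+1)T_e⁴, hence T_s = (3)^(1/4)×57.52 K = 75.70 K.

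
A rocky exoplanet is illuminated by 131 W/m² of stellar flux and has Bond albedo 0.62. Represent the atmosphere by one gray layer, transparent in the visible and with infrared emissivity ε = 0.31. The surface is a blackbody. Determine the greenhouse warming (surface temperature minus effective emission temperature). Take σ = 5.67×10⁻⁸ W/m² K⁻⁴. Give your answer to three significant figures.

5.23 kelvin

At the top of the atmosphere, σT_e⁴ = S(1−α)/4 = 12.45 W/m², giving T_e = 121.7 K.
Surface balance with a leaky layer gives σT_s⁴ = σT_e⁴·2/(2−ε), so T_s = T_e·[2/(2−0.31)]^(1/4) = 127.0 K.
Greenhouse warming: T_s − T_e = 5.234 K.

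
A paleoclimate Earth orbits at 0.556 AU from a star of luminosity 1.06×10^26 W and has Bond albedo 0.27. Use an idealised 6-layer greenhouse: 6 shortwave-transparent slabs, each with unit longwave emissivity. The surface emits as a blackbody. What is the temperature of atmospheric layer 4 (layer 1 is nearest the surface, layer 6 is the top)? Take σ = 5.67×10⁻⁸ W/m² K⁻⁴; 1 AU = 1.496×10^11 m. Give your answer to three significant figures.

329 kelvin

Orbital distance: d = 0.556 AU = 8.318×10^10 m.
S = L/(4πd²) = 1219 W/m².
Top-of-atmosphere balance: σT_e⁴ = S(1−α)/4 = 222.5 W/m² → T_e = 250.3 K.
The net upward flux σT_e⁴ is constant between every pair of levels, so T_k⁴ = (N+1−k)T_e⁴.
T_4 = (3)^(1/4)·250.3 = 329.4 K.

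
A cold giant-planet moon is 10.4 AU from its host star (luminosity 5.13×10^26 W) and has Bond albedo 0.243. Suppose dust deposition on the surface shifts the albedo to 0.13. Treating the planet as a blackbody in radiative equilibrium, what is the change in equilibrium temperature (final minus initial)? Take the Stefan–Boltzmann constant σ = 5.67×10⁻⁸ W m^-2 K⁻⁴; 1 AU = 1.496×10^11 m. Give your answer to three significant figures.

3.07 K

Orbital distance: d = 10.4 AU = 1.556×10^12 m.
S = L/(4πd²) = 16.86 W m^-2.
Before: T₁ = [16.86·0.757/(4σ)]^(1/4) = 86.62 K.
Final:   T₂ = [S(1−0.13)/(4σ)]^(1/4) = 89.68 K.
Change: 89.68 − 86.62 = 3.066 K.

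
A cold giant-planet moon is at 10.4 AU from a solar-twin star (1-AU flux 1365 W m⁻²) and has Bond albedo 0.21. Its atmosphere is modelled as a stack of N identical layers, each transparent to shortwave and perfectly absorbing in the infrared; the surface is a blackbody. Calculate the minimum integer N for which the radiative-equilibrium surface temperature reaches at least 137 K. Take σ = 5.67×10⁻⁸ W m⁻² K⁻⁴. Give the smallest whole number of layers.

By the inverse-square law, S = 1365/10.4² = 12.62 W m⁻².
The effective emission temperature is T_e = [S(1−α)/(4σ)]^¼ = 81.43 K.
T_s = (N+1)^(1/4)·T_e ≥ 137 K requires N+1 ≥ (T_s/T_e)⁴ = (137/81.43)⁴ = 8.014.
Rounding up, N = 8.

8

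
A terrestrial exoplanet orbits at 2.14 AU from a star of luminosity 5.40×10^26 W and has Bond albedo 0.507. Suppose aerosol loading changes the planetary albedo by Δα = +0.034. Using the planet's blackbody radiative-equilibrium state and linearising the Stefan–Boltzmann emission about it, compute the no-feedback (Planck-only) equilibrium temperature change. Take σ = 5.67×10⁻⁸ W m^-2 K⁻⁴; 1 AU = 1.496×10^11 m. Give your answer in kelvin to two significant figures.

d = 2.14 × 1.496×10^11 m = 3.201×10^11 m.
Flux at the orbit: S = L/(4πd²) = 5.40×10^26/(4π·(3.20×10^11)²) = 419.3 W m^-2.
Reference equilibrium: T_e = [S(1−α)/(4σ)]^(1/4) = 173.7 K.
TOA radiative forcing: ΔF = −S·Δα/4 = −419.3·(+0.034)/4 = -3.564 W m^-2.
Linearising σT⁴ gives d(σT⁴)/dT = 4σT_e³ = 1.190 W m^-2 per K.
Hence the no-feedback warming is ΔF/(4σT_e³) = -3.00 K.

-3.0 K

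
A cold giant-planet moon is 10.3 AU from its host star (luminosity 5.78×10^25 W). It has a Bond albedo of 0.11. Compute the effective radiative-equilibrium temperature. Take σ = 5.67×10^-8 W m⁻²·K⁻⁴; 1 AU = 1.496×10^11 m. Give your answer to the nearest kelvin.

53 K

d = 10.3 × 1.496×10^11 m = 1.541×10^12 m.
Flux at the orbit: S = L/(4πd²) = 5.78×10^25/(4π·(1.54×10^12)²) = 1.937 W m⁻².
Absorbed flux (global mean): S(1−α)/4 = 1.937·0.89/4 = 0.4310 W m⁻².
Balancing against σT⁴: T = (0.4310/5.67×10⁻⁸)^(1/4) = 52.51 K.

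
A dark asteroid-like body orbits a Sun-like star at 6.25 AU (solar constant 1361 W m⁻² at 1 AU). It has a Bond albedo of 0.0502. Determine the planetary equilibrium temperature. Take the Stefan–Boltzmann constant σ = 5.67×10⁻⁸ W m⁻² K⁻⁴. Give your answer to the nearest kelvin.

110 K

Irradiance scales as 1/d², so S = 1361 W m⁻² × (1/6.25)² = 34.84 W m⁻².
Absorbed flux (global mean): S(1−α)/4 = 34.84·0.95/4 = 8.273 W m⁻².
Balancing against σT⁴: T = (8.273/5.67×10⁻⁸)^(1/4) = 109.9 K.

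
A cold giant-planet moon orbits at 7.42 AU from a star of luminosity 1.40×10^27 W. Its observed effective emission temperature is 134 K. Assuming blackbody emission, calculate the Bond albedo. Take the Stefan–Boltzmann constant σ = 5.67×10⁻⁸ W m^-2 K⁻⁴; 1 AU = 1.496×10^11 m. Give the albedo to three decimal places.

0.191

d = 7.42 × 1.496×10^11 m = 1.110×10^12 m.
Spreading L over a sphere of radius d: S = 1.40×10^27/(4π·1.11×10^12²) = 90.42 W m^-2.
Rearranging the radiative balance, α = 1 − 4σT⁴/S.
4σT⁴ = 4·5.67×10⁻⁸·(134)⁴ = 73.12 W m^-2.
1−α = 73.12/90.42 = 0.8088, so α = 0.1912.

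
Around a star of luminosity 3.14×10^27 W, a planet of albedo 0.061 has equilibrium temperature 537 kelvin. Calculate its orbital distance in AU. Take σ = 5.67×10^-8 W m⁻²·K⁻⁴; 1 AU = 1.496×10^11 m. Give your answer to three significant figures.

0.746 AU

Required flux: S = 4σT⁴/(1−α) = 20090 W m⁻².
S = L/(4πd²) → d = √(L/4πS) = √(3.14×10^27/(4π·20090)) = 1.115×10^11 m = 0.7456 AU.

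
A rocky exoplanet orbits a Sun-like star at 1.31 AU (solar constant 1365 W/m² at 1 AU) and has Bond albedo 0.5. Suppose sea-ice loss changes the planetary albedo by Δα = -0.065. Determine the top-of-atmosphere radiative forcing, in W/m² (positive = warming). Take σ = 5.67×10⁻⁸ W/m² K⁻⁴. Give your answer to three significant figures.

By the inverse-square law, S = 1365/1.31² = 795.4 W/m².
TOA radiative forcing: ΔF = −S·Δα/4 = −795.4·(-0.065)/4 = 12.93 W/m².

12.9 W/m²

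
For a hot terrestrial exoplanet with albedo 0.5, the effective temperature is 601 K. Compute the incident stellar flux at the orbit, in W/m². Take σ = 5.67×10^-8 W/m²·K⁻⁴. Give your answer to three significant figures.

From S(1−α)/4 = σT⁴: S = 4σT⁴/(1−α).
σT⁴ = 5.67×10⁻⁸·(601)⁴ = 7397 W/m².
So S = 4×7397/(1−0.5) = 59180 W/m².

59200 W/m²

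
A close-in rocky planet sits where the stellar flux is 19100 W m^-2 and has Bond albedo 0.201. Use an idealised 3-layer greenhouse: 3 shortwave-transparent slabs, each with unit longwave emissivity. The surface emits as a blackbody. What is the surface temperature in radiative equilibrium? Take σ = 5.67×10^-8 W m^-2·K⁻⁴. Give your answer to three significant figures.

OLR = S(1−α)/4 = 3815 W m^-2; the top layer radiates at T_e = 509.3 K.
Layer-by-layer balance gives σT_s⁴ = (N+1)σT_e⁴, so T_s = 4^¼·509.3 = 720.3 K.

720 K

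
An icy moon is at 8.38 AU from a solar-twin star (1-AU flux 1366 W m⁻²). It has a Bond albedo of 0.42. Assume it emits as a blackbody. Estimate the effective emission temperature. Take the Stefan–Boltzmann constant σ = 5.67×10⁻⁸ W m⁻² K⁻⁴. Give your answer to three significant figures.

Irradiance scales as 1/d², so S = 1366 W m⁻² × (1/8.38)² = 19.45 W m⁻².
Absorbed flux (global mean): S(1−α)/4 = 19.45·0.58/4 = 2.821 W m⁻².
Balancing against σT⁴: T = (2.821/5.67×10⁻⁸)^(1/4) = 83.98 K.

84.0 K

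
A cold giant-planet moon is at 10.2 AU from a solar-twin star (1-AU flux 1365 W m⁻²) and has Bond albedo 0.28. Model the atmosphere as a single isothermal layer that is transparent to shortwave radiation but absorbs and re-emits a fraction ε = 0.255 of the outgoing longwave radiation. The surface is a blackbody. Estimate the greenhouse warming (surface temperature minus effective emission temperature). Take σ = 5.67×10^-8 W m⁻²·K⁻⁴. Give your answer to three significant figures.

By the inverse-square law, S = 1365/10.2² = 13.12 W m⁻².
The planet radiates to space at T_e = [S(1−α)/(4σ)]^(1/4) = 80.34 K.
For a single slab of emissivity ε, T_s⁴ = 2T_e⁴/(2−ε); thus T_s = 80.34·(1.146)^(1/4) = 83.12 K.
The atmosphere warms the surface by 2.787 K.

2.79 kelvin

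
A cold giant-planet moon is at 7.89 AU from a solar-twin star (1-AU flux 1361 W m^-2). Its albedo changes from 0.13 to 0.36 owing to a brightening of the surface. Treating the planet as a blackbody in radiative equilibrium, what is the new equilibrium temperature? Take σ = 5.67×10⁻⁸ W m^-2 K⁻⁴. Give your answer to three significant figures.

88.6 K

Flux at the orbit: S = 1361/(7.89)² = 21.86 W m^-2.
New equilibrium: T₂ = [(1−0.36)·21.86/(4σ)]^(1/4) = 88.63 K.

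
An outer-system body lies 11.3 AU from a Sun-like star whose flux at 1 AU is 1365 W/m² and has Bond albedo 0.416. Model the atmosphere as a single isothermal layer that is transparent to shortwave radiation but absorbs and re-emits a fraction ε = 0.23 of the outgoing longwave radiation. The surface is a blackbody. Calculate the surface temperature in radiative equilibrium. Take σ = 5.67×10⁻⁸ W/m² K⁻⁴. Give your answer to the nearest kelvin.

Irradiance scales as 1/d², so S = 1365 W/m² × (1/11.3)² = 10.69 W/m².
At the top of the atmosphere, σT_e⁴ = S(1−α)/4 = 1.561 W/m², giving T_e = 72.43 K.
Surface balance with a leaky layer gives σT_s⁴ = σT_e⁴·2/(2−ε), so T_s = T_e·[2/(2−0.23)]^(1/4) = 74.68 K.

75 K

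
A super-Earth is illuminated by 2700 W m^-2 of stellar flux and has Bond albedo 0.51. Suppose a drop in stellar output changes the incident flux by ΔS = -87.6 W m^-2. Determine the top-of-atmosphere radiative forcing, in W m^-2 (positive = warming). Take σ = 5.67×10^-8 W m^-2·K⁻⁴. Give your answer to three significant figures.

TOA radiative forcing: ΔF = (1−α)ΔS/4 = 0.49·(-87.6)/4 = -10.73 W m^-2.

-10.7 W m^-2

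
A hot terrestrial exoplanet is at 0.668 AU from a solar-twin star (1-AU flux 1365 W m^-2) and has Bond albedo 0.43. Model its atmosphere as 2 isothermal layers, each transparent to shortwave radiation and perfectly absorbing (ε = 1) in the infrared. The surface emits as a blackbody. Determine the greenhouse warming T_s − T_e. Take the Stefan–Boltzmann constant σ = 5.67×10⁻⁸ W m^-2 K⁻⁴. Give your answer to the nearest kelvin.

Irradiance scales as 1/d², so S = 1365 W m^-2 × (1/0.668)² = 3059 W m^-2.
OLR = S(1−α)/4 = 435.9 W m^-2; the top layer radiates at T_e = 296.1 K.
T_s = (N+1)^(1/4)·T_e = 389.7 K.
Warming: T_s − T_e = 93.59 K.

94 kelvin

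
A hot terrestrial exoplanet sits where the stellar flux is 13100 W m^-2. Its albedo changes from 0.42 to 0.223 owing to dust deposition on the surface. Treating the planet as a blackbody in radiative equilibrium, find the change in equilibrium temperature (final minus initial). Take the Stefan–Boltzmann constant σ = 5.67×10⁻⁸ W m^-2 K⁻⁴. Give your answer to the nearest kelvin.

Initial: T₁ = [S(1−0.42)/(4σ)]^(1/4) = 427.8 K.
Final:   T₂ = [S(1−0.223)/(4σ)]^(1/4) = 460.3 K.
Change: 460.3 − 427.8 = 32.45 K.

32 kelvin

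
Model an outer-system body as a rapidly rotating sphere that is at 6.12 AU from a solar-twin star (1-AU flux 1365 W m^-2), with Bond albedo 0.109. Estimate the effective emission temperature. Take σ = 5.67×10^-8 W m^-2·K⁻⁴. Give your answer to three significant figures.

Flux at the orbit: S = 1365/(6.12)² = 36.44 W m^-2.
Absorbed flux (global mean): S(1−α)/4 = 36.44·0.891/4 = 8.118 W m^-2.
Balancing against σT⁴: T = (8.118/5.67×10⁻⁸)^(1/4) = 109.4 K.

109 K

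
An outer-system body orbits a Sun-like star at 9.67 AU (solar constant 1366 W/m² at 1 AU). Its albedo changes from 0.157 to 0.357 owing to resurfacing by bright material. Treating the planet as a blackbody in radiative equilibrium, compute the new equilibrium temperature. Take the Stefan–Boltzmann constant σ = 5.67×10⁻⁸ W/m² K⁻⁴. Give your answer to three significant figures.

80.2 kelvin

Irradiance scales as 1/d², so S = 1366 W/m² × (1/9.67)² = 14.61 W/m².
T₂ = [S(1−α₂)/(4σ)]^(1/4) = [14.61·0.643/(4σ)]^(1/4) = 80.22 K.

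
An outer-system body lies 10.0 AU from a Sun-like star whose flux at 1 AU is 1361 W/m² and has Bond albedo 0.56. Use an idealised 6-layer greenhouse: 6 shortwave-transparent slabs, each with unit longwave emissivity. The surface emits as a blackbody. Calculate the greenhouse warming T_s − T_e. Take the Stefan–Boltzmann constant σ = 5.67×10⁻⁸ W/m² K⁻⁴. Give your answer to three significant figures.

44.9 kelvin

Irradiance scales as 1/d², so S = 1361 W/m² × (1/10.0)² = 13.61 W/m².
The effective emission temperature is T_e = [S(1−α)/(4σ)]^¼ = 71.68 K.
Surface: T_s = (7)^¼·T_e = 116.6 K.
So the greenhouse effect raises the surface by 116.6 − 71.68 = 44.91 K.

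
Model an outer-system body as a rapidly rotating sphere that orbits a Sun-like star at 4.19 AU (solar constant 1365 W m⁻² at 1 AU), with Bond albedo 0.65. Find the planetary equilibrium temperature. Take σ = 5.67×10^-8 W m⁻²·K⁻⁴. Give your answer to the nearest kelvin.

105 kelvin

Flux at the orbit: S = 1365/(4.19)² = 77.75 W m⁻².
Averaging over the sphere, the absorbed flux is S(1−α)/4 = 6.803 W m⁻².
Balancing against σT⁴: T = (6.803/5.67×10⁻⁸)^(1/4) = 104.7 K.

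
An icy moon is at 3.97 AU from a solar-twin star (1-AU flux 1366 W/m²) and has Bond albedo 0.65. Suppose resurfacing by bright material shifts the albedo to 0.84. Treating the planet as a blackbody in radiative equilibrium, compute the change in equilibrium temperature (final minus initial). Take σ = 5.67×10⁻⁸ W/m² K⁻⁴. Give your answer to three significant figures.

By the inverse-square law, S = 1366/3.97² = 86.67 W/m².
Before: T₁ = [86.67·0.35/(4σ)]^(1/4) = 107.5 K.
Final:   T₂ = [S(1−0.84)/(4σ)]^(1/4) = 88.43 K.
ΔT = T₂ − T₁ = -19.11 K.

-19.1 kelvin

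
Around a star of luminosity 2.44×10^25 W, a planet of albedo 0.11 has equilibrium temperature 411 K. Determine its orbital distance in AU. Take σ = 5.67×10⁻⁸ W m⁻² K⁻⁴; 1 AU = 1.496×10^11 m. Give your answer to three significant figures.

Energy balance gives S = 4σT⁴/(1−α) = 7271 W m⁻².
Then d = [L/(4πS)]^(1/2) = 1.634×10^10 m, i.e. 0.1092 AU.

0.109 AU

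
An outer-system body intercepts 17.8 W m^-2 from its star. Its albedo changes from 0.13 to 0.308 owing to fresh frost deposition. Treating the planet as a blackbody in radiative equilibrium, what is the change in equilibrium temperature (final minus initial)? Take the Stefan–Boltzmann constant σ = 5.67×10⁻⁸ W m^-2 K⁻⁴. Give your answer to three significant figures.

Before: T₁ = [17.80·0.87/(4σ)]^(1/4) = 90.90 K.
Final:   T₂ = [S(1−0.308)/(4σ)]^(1/4) = 85.85 K.
ΔT = T₂ − T₁ = -5.056 K.

-5.06 K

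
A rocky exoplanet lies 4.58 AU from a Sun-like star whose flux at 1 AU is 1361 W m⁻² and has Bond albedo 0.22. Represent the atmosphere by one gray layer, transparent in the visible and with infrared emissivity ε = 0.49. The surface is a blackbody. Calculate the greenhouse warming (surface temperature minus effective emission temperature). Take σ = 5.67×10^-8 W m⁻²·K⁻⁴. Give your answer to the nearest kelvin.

9 K

Flux at the orbit: S = 1361/(4.58)² = 64.88 W m⁻².
Effective emission temperature (TOA balance): σT_e⁴ = S(1−α)/4 = 12.65 W m⁻² → T_e = 122.2 K.
The surface balance (absorbed SW + ε·downward IR = σT_s⁴) with T_a⁴ = T_s⁴/2 reduces to T_s = T_e·[2/(2−ε)]^¼ = 131.1 K.
T_s − T_e = 131.1 − 122.2 = 8.896 K.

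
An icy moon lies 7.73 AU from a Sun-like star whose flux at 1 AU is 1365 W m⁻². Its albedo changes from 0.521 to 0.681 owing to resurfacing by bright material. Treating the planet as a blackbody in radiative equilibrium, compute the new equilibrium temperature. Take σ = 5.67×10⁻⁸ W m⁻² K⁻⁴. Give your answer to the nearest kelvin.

75 kelvin

Flux at the orbit: S = 1365/(7.73)² = 22.84 W m⁻².
New equilibrium: T₂ = [(1−0.681)·22.84/(4σ)]^(1/4) = 75.29 K.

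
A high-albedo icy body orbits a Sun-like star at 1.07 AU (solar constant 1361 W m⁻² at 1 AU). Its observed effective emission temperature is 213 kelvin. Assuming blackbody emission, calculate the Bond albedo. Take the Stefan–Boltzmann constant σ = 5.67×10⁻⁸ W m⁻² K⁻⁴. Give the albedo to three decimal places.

0.607

By the inverse-square law, S = 1361/1.07² = 1189 W m⁻².
Energy balance: S(1−α)/4 = σT⁴, so 1−α = 4σT⁴/S.
σT⁴ = 116.7 W m⁻², so 4σT⁴ = 466.8 W m⁻².
1−α = 466.8/1189 = 0.3927, so α = 0.6073.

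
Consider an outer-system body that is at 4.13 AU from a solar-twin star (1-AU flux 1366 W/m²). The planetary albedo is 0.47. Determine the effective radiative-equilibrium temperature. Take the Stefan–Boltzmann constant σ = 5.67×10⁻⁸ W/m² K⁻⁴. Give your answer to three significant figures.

By the inverse-square law, S = 1366/4.13² = 80.08 W/m².
Absorbed flux (global mean): S(1−α)/4 = 80.08·0.53/4 = 10.61 W/m².
Balancing against σT⁴: T = (10.61/5.67×10⁻⁸)^(1/4) = 117.0 K.

117 kelvin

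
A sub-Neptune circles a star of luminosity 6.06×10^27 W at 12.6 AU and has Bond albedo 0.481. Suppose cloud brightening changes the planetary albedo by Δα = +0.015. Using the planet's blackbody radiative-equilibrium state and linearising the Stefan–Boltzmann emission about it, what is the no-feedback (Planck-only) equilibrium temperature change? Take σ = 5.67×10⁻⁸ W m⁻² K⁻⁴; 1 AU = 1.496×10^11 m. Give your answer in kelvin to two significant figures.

-0.96 kelvin

Orbital distance: d = 12.6 AU = 1.885×10^12 m.
Flux at the orbit: S = L/(4πd²) = 6.06×10^27/(4π·(1.88×10^12)²) = 135.7 W m⁻².
Reference equilibrium: T_e = [S(1−α)/(4σ)]^(1/4) = 132.8 K.
ΔF = −(S/4)Δα = −(135.7/4)×(+0.015) = -0.5090 W m⁻².
The Planck feedback parameter is 4σT_e³ = 0.5306 W m⁻²/K.
Hence the no-feedback warming is ΔF/(4σT_e³) = -0.959 K.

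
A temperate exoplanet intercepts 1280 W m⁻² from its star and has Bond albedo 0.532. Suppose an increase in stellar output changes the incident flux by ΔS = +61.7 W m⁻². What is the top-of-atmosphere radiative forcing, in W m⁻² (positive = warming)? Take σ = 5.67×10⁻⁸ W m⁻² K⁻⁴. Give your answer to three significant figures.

Only a fraction (1−α) is absorbed and it's spread over 4πR², so ΔF = (1−α)ΔS/4 = 7.219 W m⁻².

7.22 W m⁻²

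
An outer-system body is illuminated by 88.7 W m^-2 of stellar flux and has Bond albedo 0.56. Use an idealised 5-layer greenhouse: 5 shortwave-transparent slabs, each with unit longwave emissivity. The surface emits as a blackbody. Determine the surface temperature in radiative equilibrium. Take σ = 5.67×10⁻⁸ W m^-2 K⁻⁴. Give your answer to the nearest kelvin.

OLR = S(1−α)/4 = 9.757 W m^-2; the top layer radiates at T_e = 114.5 K.
Layer-by-layer balance gives σT_s⁴ = (N+1)σT_e⁴, so T_s = 6^¼·114.5 = 179.3 K.

179 K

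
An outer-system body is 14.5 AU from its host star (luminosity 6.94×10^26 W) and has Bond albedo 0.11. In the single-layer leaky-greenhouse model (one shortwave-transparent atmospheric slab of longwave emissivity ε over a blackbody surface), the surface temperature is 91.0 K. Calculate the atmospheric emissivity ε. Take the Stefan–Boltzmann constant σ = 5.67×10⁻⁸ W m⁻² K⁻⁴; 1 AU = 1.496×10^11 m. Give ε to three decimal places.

0.657

d = 14.5 × 1.496×10^11 m = 2.169×10^12 m.
S = L/(4πd²) = 11.74 W m⁻².
First, T_e = [11.74·(1−0.11)/(4σ)]^(1/4) = 82.38 K.
Inverting T_s⁴ = 2T_e⁴/(2−ε): (T_e/T_s)⁴ = 0.6716, so ε = 2(1 − 0.6716) = 0.6567.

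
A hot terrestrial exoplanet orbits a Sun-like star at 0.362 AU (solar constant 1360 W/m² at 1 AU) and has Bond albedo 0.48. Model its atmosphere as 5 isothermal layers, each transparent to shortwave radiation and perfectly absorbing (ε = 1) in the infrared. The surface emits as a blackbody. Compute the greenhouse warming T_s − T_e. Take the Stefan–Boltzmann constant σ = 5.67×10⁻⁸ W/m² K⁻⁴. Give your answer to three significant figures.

Flux at the orbit: S = 1360/(0.362)² = 10380 W/m².
The effective emission temperature is T_e = [S(1−α)/(4σ)]^¼ = 392.8 K.
T_s = (N+1)^(1/4)·T_e = 614.7 K.
Warming: T_s − T_e = 221.9 K.

222 kelvin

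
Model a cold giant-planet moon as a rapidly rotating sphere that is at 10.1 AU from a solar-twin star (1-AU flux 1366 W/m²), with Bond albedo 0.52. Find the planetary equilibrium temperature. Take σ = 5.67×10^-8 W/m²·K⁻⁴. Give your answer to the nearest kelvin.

Irradiance scales as 1/d², so S = 1366 W/m² × (1/10.1)² = 13.39 W/m².
Absorbed flux (global mean): S(1−α)/4 = 13.39·0.48/4 = 1.607 W/m².
Balancing against σT⁴: T = (1.607/5.67×10⁻⁸)^(1/4) = 72.96 K.

73 kelvin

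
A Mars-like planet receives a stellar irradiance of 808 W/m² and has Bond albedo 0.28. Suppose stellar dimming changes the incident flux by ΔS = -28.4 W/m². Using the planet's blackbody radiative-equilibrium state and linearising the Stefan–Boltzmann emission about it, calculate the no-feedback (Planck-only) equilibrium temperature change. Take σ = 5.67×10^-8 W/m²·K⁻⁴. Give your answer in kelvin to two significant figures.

Reference equilibrium: T_e = [S(1−α)/(4σ)]^(1/4) = 225.0 K.
Only a fraction (1−α) is absorbed and it's spread over 4πR², so ΔF = (1−α)ΔS/4 = -5.112 W/m².
Planck response: λ_P = 4σT_e³ = 4·5.67×10⁻⁸·(225.0)³ = 2.585 W/m²/K.
Hence the no-feedback warming is ΔF/(4σT_e³) = -1.98 K.

-2.0 K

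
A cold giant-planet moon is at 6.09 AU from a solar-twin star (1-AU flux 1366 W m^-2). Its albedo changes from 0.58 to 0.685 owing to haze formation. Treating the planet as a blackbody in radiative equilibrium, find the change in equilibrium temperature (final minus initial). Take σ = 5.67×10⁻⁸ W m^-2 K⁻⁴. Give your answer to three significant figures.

By the inverse-square law, S = 1366/6.09² = 36.83 W m^-2.
Initial: T₁ = [S(1−0.58)/(4σ)]^(1/4) = 90.88 K.
After:  T₂ = [36.83·0.315/(4σ)]^(1/4) = 84.57 K.
Change: 84.57 − 90.88 = -6.306 K.

-6.31 K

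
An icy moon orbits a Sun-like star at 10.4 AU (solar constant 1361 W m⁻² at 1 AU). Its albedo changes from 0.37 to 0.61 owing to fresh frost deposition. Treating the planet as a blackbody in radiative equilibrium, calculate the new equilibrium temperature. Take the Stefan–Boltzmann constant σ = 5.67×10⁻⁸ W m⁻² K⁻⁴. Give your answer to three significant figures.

Irradiance scales as 1/d², so S = 1361 W m⁻² × (1/10.4)² = 12.58 W m⁻².
New equilibrium: T₂ = [(1−0.61)·12.58/(4σ)]^(1/4) = 68.20 K.

68.2 K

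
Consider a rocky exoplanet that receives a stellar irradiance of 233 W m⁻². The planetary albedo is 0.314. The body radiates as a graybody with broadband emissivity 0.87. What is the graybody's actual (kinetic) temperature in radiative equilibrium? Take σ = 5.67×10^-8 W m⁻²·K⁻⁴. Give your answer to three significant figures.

Absorbed flux (global mean): S(1−α)/4 = 233.0·0.686/4 = 39.96 W m⁻².
Equating to εσT⁴ with ε = 0.87: T = (39.96/0.87σ)^(1/4) = 168.7 K.

169 K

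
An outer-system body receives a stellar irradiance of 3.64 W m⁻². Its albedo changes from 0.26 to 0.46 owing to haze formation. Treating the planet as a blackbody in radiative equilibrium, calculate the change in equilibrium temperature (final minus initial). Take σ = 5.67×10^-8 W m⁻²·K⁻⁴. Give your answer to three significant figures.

Before: T₁ = [3.640·0.74/(4σ)]^(1/4) = 58.70 K.
After:  T₂ = [3.640·0.54/(4σ)]^(1/4) = 54.26 K.
Change: 54.26 − 58.70 = -4.447 K.

-4.45 K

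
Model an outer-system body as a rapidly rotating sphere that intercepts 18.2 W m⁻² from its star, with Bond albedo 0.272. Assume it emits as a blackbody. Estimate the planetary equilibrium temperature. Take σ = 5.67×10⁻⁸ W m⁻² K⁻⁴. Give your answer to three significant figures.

87.4 kelvin

The planet absorbs (1−α)S over its disc πR² and re-emits over 4πR², so the mean absorbed flux is (1−0.272)·18.20/4 = 3.312 W m⁻².
Balancing against σT⁴: T = (3.312/5.67×10⁻⁸)^(1/4) = 87.43 K.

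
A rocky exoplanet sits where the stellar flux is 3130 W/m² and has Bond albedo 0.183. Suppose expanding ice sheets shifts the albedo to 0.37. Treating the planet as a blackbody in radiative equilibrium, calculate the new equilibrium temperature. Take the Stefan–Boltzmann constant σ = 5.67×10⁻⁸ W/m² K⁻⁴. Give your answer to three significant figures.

305 K

T₂ = [S(1−α₂)/(4σ)]^(1/4) = [3130·0.63/(4σ)]^(1/4) = 305.4 K.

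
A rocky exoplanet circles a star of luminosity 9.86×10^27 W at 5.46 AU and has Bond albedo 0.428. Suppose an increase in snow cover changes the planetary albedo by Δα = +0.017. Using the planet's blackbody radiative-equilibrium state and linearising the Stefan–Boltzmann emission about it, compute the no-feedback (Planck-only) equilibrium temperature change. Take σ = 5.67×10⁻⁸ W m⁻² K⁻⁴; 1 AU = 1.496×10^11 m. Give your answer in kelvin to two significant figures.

-1.7 K

Orbital distance: d = 5.46 AU = 8.168×10^11 m.
S = L/(4πd²) = 1176 W m⁻².
The baseline emission temperature is T_e = 233.4 K.
The change in absorbed flux is Δ[S(1−α)/4] = −SΔα/4 = -4.998 W m⁻².
The Planck feedback parameter is 4σT_e³ = 2.883 W m⁻²/K.
So ΔT₀ = -4.998/2.883 = -1.73 K.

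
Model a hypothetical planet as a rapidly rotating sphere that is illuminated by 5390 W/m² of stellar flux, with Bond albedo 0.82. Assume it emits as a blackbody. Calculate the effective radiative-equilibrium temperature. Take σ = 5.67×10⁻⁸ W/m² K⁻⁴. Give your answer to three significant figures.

256 kelvin

The planet absorbs (1−α)S over its disc πR² and re-emits over 4πR², so the mean absorbed flux is (1−0.82)·5390/4 = 242.6 W/m².
In equilibrium σT⁴ equals this, so T = 255.7 K.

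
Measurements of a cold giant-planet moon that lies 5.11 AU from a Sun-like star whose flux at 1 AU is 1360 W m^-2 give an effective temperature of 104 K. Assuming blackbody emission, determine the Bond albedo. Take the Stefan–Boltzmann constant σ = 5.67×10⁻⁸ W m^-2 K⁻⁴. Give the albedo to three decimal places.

Irradiance scales as 1/d², so S = 1360 W m^-2 × (1/5.11)² = 52.08 W m^-2.
Energy balance: S(1−α)/4 = σT⁴, so 1−α = 4σT⁴/S.
σT⁴ = 6.633 W m^-2, so 4σT⁴ = 26.53 W m^-2.
Hence α = 1 − 26.53/52.08 = 0.4906.

0.491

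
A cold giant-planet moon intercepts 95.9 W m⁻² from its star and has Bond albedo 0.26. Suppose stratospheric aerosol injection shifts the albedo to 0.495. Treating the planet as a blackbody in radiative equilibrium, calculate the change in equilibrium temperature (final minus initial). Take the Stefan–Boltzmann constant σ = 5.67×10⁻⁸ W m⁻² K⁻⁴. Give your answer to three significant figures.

-12.1 K

Before: T₁ = [95.90·0.74/(4σ)]^(1/4) = 133.0 K.
After:  T₂ = [95.90·0.505/(4σ)]^(1/4) = 120.9 K.
ΔT = T₂ − T₁ = -12.12 K.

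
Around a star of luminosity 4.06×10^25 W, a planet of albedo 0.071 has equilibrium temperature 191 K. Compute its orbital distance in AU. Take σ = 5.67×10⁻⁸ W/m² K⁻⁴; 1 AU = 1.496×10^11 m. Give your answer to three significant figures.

Required flux: S = 4σT⁴/(1−α) = 324.9 W/m².
From L = 4πd²S, d = √(4.06×10^25/(4π·324.9)) = 9.972×10^10 m = 0.6666 AU.

0.667 AU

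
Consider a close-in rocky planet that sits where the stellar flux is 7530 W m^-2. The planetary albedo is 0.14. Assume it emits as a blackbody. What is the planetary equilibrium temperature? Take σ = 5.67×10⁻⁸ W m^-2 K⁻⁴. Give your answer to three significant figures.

Averaging over the sphere, the absorbed flux is S(1−α)/4 = 1619 W m^-2.
In equilibrium σT⁴ equals this, so T = 411.1 K.

411 K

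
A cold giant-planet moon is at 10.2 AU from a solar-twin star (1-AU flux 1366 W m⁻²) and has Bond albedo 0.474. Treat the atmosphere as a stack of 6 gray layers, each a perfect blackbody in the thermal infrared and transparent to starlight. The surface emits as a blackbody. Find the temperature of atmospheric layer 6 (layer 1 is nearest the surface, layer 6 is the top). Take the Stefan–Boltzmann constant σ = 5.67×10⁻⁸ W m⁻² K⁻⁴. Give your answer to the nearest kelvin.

By the inverse-square law, S = 1366/10.2² = 13.13 W m⁻².
Top-of-atmosphere balance: σT_e⁴ = S(1−α)/4 = 1.727 W m⁻² → T_e = 74.28 K.
In the N-layer model, layer k (counted from the surface) has T_k = (N+1−k)^(1/4)·T_e.
T_6 = (1)^(1/4)·74.28 = 74.28 K.

74 K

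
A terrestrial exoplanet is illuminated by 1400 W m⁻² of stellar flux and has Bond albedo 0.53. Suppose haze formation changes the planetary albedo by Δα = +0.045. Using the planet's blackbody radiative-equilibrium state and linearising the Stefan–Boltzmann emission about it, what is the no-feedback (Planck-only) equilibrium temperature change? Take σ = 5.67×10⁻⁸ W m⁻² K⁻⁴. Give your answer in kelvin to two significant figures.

Unperturbed T_e = [1400·(1−0.53)/(4σ)]^¼ = 232.1 K.
TOA radiative forcing: ΔF = −S·Δα/4 = −1400·(+0.045)/4 = -15.75 W m⁻².
Linearising σT⁴ gives d(σT⁴)/dT = 4σT_e³ = 2.835 W m⁻² per K.
So ΔT₀ = -15.75/2.835 = -5.56 K.

-5.6 K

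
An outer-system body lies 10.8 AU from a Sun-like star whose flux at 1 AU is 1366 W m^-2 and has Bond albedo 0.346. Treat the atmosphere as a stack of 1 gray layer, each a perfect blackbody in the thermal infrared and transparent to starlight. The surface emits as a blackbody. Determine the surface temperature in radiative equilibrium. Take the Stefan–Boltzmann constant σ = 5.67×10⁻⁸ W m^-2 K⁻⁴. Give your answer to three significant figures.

90.7 kelvin

Flux at the orbit: S = 1366/(10.8)² = 11.71 W m^-2.
The effective emission temperature is T_e = [S(1−α)/(4σ)]^¼ = 76.23 K.
Layer-by-layer balance gives σT_s⁴ = (N+1)σT_e⁴, so T_s = 2^¼·76.23 = 90.66 K.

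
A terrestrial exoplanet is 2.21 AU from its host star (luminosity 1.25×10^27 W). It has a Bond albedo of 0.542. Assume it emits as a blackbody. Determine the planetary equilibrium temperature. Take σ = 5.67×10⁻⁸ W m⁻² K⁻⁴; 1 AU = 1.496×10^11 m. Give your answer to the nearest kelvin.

d = 2.21 × 1.496×10^11 m = 3.306×10^11 m.
Spreading L over a sphere of radius d: S = 1.25×10^27/(4π·3.31×10^11²) = 910.0 W m⁻².
Absorbed flux (global mean): S(1−α)/4 = 910.0·0.458/4 = 104.2 W m⁻².
Balancing against σT⁴: T = (104.2/5.67×10⁻⁸)^(1/4) = 207.0 K.

207 K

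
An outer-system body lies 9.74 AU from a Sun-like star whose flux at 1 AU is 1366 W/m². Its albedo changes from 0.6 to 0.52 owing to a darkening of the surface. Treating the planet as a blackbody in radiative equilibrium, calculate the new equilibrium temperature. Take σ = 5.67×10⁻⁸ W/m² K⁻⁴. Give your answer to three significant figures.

By the inverse-square law, S = 1366/9.74² = 14.40 W/m².
With the new albedo, S(1−α₂)/4 = 1.728 W/m², so T₂ = 74.30 K.

74.3 K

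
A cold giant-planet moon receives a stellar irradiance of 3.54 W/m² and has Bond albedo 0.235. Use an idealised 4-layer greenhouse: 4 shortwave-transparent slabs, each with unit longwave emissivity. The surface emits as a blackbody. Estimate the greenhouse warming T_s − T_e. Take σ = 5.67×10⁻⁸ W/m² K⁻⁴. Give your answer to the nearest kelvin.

OLR = S(1−α)/4 = 0.6770 W/m²; the top layer radiates at T_e = 58.78 K.
Surface: T_s = (5)^¼·T_e = 87.90 K.
So the greenhouse effect raises the surface by 87.90 − 58.78 = 29.12 K.

29 K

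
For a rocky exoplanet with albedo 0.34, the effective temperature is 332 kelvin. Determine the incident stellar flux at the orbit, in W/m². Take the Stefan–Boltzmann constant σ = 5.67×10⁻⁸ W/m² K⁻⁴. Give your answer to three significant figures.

4170 W/m²

Invert the energy balance for S: S = 4σT⁴/(1−α).
The emitted flux is σT⁴ = 688.9 W/m².
So S = 4×688.9/(1−0.34) = 4175 W/m².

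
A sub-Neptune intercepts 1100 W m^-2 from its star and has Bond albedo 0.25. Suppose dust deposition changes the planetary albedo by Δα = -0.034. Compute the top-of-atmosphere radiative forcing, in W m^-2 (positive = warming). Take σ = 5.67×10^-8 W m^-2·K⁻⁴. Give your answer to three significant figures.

9.35 W m^-2

TOA radiative forcing: ΔF = −S·Δα/4 = −1100·(-0.034)/4 = 9.350 W m^-2.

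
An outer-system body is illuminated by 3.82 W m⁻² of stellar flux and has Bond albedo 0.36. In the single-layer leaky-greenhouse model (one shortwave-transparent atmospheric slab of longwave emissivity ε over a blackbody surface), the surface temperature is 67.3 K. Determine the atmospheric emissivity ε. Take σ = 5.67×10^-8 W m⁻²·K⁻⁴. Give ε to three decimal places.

0.949

Effective temperature: T_e = [S(1−α)/(4σ)]^(1/4) = 57.30 K.
T_s⁴ = T_e⁴·2/(2−ε) → ε = 2 − 2(T_e/T_s)⁴ = 2 − 2·(57.30/67.3)⁴ = 0.9491.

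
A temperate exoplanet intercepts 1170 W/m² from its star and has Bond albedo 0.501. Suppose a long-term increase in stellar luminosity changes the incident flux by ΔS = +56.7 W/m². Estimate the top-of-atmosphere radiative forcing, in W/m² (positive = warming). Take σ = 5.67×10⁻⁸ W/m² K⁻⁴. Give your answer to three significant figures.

7.07 W/m²

Only a fraction (1−α) is absorbed and it's spread over 4πR², so ΔF = (1−α)ΔS/4 = 7.073 W/m².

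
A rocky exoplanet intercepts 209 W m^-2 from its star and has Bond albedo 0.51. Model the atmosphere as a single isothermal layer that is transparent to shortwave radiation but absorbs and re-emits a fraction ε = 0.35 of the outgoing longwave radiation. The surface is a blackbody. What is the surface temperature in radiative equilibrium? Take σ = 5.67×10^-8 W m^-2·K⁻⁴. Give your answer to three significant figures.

The planet radiates to space at T_e = [S(1−α)/(4σ)]^(1/4) = 145.8 K.
Surface balance with a leaky layer gives σT_s⁴ = σT_e⁴·2/(2−ε), so T_s = T_e·[2/(2−0.35)]^(1/4) = 153.0 K.

153 K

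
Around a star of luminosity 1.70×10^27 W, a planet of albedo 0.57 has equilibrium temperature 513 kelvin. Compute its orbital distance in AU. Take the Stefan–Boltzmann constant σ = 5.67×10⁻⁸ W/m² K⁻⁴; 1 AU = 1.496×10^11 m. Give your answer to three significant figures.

0.407 AU

Required flux: S = 4σT⁴/(1−α) = 36530 W/m².
Then d = [L/(4πS)]^(1/2) = 6.086×10^10 m, i.e. 0.4068 AU.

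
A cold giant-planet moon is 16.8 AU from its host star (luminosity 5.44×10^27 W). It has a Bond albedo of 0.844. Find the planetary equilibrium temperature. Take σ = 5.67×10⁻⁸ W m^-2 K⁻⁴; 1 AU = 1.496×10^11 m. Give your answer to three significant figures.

82.9 K

Orbital distance: d = 16.8 AU = 2.513×10^12 m.
Flux at the orbit: S = L/(4πd²) = 5.44×10^27/(4π·(2.51×10^12)²) = 68.53 W m^-2.
Absorbed flux (global mean): S(1−α)/4 = 68.53·0.156/4 = 2.673 W m^-2.
Set σT⁴ = 2.673 → T = (2.673/σ)^(1/4) = 82.86 K.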